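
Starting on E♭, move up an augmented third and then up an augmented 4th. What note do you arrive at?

C##

An augmented third up from Eb is G# (letter G, 5 semitones up).
An augmented fourth up from G# is C## (letter C, 6 semitones up).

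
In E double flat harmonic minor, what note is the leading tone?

Db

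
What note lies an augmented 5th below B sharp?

B down a perfect fifth is E, so the target letter is E.
From B#, an augmented fifth is 8 semitones down: E.

E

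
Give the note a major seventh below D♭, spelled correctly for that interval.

D down a major seventh is Eb, so the target letter is E.
From Db, a major seventh is 11 semitones down: Ebb.

Ebb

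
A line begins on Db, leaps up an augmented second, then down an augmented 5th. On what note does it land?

Ab

An augmented second up from Db is E (letter E, 3 semitones up).
An augmented fifth down from E is Ab (letter A, 8 semitones down).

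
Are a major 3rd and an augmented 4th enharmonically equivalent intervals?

A major third spans 4 semitones; an augmented fourth spans 6.
The spans differ, so they are not enharmonic equivalents.

No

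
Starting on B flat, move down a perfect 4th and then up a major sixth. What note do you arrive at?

D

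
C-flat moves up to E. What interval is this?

Counting letters C–D–E gives a third.
Cb→E = 5 semitones, 1 wider than the major third (4), so augmented.

augmented third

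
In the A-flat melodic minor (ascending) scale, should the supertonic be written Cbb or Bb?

Each scale degree takes a distinct letter name. Degree 2 of a scale on A must use the letter B.
Bb and Cbb are enharmonically the same pitch, but only Bb uses the letter B, so it is the correct spelling here.

Bb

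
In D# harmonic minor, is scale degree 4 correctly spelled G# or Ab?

Each scale degree takes a distinct letter name. Degree 4 of a scale on D must use the letter G.
G# and Ab are enharmonically the same pitch, but only G# uses the letter G, so it is the correct spelling here.

G#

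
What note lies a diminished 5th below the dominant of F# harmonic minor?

F##

The dominant of F# harmonic minor is C#.
A diminished fifth (6 semitones) below C# lands on the letter F, giving F##.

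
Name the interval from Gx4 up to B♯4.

Counting letters G–A–B gives a third.
G##→B# = 3 semitones, 1 narrower than the major third (4), so minor.

minor third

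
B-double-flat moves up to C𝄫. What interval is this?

minor second

Counting letters B–C gives a second.
Bbb→Cbb = 1 semitone, 1 narrower than the major second (2), so minor.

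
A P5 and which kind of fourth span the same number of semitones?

doubly augmented

A perfect fifth spans 7 semitones.
A fourth spanning 7 semitones is doubly augmented (the perfect fourth is 5).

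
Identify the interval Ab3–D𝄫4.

diminished fourth

The letter names run A→D, a span of 3 letter steps, so the interval is some kind of fourth.
Ab to Dbb is 4 semitones. A perfect fourth is 5, so 4 makes it diminished.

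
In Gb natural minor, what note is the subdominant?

Cb

Degree 4 takes the letter 3 steps above G, which is C.
In natural minor, degree 4 sits 5 semitones above the tonic. Gb + 5 semitones is pitch class 11, spelled on C as Cb.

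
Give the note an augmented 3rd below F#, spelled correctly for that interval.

A third below F lands on the letter D.
An augmented third spans 5 semitones, so F# moves to pitch class 1. On the letter D that is Db.

Db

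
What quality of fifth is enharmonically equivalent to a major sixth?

A major sixth spans 9 semitones.
A fifth spanning 9 semitones is doubly augmented (the perfect fifth is 7).

doubly augmented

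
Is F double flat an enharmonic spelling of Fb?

No

Fbb is pitch class 3; Fb is pitch class 4.
The pitch classes differ (3 vs. 4), so they are not enharmonic equivalents.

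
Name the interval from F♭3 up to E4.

augmented seventh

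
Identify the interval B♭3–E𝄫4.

The letter names run B→E, a span of 3 letter steps, so the interval is some kind of fourth.
Bb to Ebb is 4 semitones. A perfect fourth is 5, so 4 makes it diminished.

diminished fourth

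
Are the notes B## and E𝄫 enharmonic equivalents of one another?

No

Two spellings are enharmonically equivalent only if they share a pitch class.
Here B## → 1, Ebb → 2; 1 ≠ 2, so they are not.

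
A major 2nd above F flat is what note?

Gb

F up a major second is G, so the target letter is G.
From Fb, a major second is 2 semitones up: Gb.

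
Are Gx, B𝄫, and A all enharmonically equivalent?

Yes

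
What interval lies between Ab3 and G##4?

The letter names run A→G, a span of 6 letter steps, so the interval is some kind of seventh.
Ab to G## is 13 semitones. A major seventh is 11, so 13 makes it doubly augmented.

doubly augmented seventh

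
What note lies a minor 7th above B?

B up a major seventh is A#, so the target letter is A.
From B, a minor seventh is 10 semitones up: A.

A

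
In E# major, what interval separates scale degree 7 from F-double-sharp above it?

minor third

Scale degree 7 of E# major is D##.
D## up to F##: letters D→F make it a third; 3 semitones makes it minor.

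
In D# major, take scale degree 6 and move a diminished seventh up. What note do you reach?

Scale degree 6 of D# major is B#.
A diminished seventh (9 semitones) above B# lands on the letter A, giving A.

A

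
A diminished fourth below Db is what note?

D down a perfect fourth is A, so the target letter is A.
From Db, a diminished fourth is 4 semitones down: A.

A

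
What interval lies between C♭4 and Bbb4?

The letter names run C→B, a span of 6 letter steps, so the interval is some kind of seventh.
Cb to Bbb is 10 semitones. A major seventh is 11, so 10 makes it minor.

minor seventh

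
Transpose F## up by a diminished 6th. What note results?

A sixth above F lands on the letter D.
A diminished sixth spans 7 semitones, so F## moves to pitch class 2. On the letter D that is D.

D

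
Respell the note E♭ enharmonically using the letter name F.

Eb is pitch class 3. The letter F alone is pitch class 5.
To reach pitch class 3 from F requires an offset of -2 semitones, i.e. double flat: Fbb.

Fbb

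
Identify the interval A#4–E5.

Counting letters A–B–C–D–E gives a fifth.
A#→E = 6 semitones, 1 narrower than the perfect fifth (7), so diminished.

diminished fifth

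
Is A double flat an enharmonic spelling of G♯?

No

Two spellings are enharmonically equivalent only if they share a pitch class.
Here Abb → 7, G# → 8; 7 ≠ 8, so they are not.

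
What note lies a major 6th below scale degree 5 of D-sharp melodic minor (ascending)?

C#

Scale degree 5 of D# melodic minor (ascending) is A#.
A major sixth (9 semitones) below A# lands on the letter C, giving C#.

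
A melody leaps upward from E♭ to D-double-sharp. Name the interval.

doubly augmented seventh

Counting letters E–F–G–A–B–C–D gives a seventh.
Eb→D## = 13 semitones, 2 wider than the major seventh (11), so doubly augmented.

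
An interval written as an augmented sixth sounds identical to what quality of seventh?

minor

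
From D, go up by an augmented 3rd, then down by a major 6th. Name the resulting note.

An augmented third up from D is F## (letter F, 5 semitones up).
A major sixth down from F## is A# (letter A, 9 semitones down).

A#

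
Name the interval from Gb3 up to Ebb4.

The letter names run G→E, a span of 5 letter steps, so the interval is some kind of sixth.
Gb to Ebb is 8 semitones. A major sixth is 9, so 8 makes it minor.

minor sixth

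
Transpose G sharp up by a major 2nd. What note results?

A second above G lands on the letter A.
A major second spans 2 semitones, so G# moves to pitch class 10. On the letter A that is A#.

A#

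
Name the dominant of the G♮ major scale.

D

Degree 5 takes the letter 4 steps above G, which is D.
In major, degree 5 sits 7 semitones above the tonic. G + 7 semitones is pitch class 2, spelled on D as D.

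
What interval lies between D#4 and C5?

The letter names run D→C, a span of 6 letter steps, so the interval is some kind of seventh.
D# to C is 9 semitones. A major seventh is 11, so 9 makes it diminished.

diminished seventh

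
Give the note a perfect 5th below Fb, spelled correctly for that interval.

Bbb

F down a perfect fifth is Bb, so the target letter is B.
From Fb, a perfect fifth is 7 semitones down: Bbb.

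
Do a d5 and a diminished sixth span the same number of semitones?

No

A diminished fifth spans 6 semitones; a diminished sixth spans 7.
The spans differ, so they are not enharmonic equivalents.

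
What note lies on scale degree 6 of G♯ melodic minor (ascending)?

E#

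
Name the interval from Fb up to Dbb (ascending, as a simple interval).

minor sixth

The letter names run F→D, a span of 5 letter steps, so the interval is some kind of sixth.
Fb to Dbb is 8 semitones. A major sixth is 9, so 8 makes it minor.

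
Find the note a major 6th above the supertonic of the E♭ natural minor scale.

D

The supertonic of Eb natural minor is F.
A major sixth (9 semitones) above F lands on the letter D, giving D.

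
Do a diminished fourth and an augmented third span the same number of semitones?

A diminished fourth spans 4 semitones; an augmented third spans 5.
The spans differ, so they are not enharmonic equivalents.

No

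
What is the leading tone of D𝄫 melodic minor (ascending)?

Degree 7 takes the letter 6 steps above D, which is C.
In melodic minor (ascending), degree 7 sits 11 semitones above the tonic. Dbb + 11 semitones is pitch class 11, spelled on C as Cb.

Cb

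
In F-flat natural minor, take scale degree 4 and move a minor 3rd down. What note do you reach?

Scale degree 4 of Fb natural minor is Bbb.
A minor third (3 semitones) below Bbb lands on the letter G, giving Gb.

Gb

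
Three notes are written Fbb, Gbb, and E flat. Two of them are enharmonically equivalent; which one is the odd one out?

Gbb

In 12-tone equal temperament, enharmonic equivalents share a pitch class. Fbb is pitch class 3; Gbb is pitch class 5; Eb is pitch class 3.
Fbb and Eb share pitch class 3, while Gbb is pitch class 5.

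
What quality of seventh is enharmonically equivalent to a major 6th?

A major sixth spans 9 semitones.
A seventh spanning 9 semitones is diminished (the major seventh is 11).

diminished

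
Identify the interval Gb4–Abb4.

minor second

The letter names run G→A, a span of 1 letter step, so the interval is some kind of second.
Gb to Abb is 1 semitone. A major second is 2, so 1 makes it minor.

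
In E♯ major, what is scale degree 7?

D##

Degree 7 takes the letter 6 steps above E, which is D.
In major, degree 7 sits 11 semitones above the tonic. E# + 11 semitones is pitch class 4, spelled on D as D##.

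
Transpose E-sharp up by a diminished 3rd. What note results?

E up a major third is G#, so the target letter is G.
From E#, a diminished third is 2 semitones up: G.

G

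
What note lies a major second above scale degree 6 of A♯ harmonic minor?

Scale degree 6 of A# harmonic minor is F#.
A major second (2 semitones) above F# lands on the letter G, giving G#.

G#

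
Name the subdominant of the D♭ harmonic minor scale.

Gb

The Db harmonic minor scale runs Db Eb Fb Gb Ab Bbb C.
Degree 4 is Gb.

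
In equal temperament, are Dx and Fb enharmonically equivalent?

D## is pitch class 4; Fb is pitch class 4.
All spellings map to pitch class 4, so they are enharmonically equivalent.

Yes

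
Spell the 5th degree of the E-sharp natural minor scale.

B#

The E# natural minor scale runs E# F## G# A# B# C# D#.
Degree 5 is B#.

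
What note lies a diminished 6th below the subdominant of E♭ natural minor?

C#

The subdominant of Eb natural minor is Ab.
A diminished sixth (7 semitones) below Ab lands on the letter C, giving C#.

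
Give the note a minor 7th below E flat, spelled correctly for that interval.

E down a major seventh is F, so the target letter is F.
From Eb, a minor seventh is 10 semitones down: F.

F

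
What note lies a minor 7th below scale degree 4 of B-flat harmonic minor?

Scale degree 4 of Bb harmonic minor is Eb.
A minor seventh (10 semitones) below Eb lands on the letter F, giving F.

F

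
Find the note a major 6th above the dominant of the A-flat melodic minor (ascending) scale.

C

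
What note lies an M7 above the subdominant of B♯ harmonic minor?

D##

The subdominant of B# harmonic minor is E#.
A major seventh (11 semitones) above E# lands on the letter D, giving D##.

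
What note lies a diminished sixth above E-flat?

Cbb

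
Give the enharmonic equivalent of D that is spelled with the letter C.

Plain C sits 2 semitones below D, so on the letter C the same pitch needs a double sharp: C##.

C##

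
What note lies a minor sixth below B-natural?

D#

B down a major sixth is D, so the target letter is D.
From B, a minor sixth is 8 semitones down: D#.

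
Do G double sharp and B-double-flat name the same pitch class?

G## = pitch class 9 and Bbb = pitch class 9 — the same pitch class, so they are enharmonic equivalents.

Yes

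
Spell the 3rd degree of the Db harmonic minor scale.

Fb

The Db harmonic minor scale runs Db Eb Fb Gb Ab Bbb C.
Degree 3 is Fb.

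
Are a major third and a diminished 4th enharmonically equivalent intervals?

A major third spans 4 semitones; a diminished fourth spans 4.
They are enharmonically equivalent.

Yes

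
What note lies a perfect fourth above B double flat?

Ebb

A fourth above B lands on the letter E.
A perfect fourth spans 5 semitones, so Bbb moves to pitch class 2. On the letter E that is Ebb.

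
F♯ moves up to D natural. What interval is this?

The letter names run F→D, a span of 5 letter steps, so the interval is some kind of sixth.
F# to D is 8 semitones. A major sixth is 9, so 8 makes it minor.

minor sixth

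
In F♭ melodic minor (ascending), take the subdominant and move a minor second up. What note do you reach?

Cbb

The subdominant of Fb melodic minor (ascending) is Bbb.
A minor second (1 semitone) above Bbb lands on the letter C, giving Cbb.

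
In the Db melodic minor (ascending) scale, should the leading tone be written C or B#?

C

Each scale degree takes a distinct letter name. Degree 7 of a scale on D must use the letter C.
C and B# are enharmonically the same pitch, but only C uses the letter C, so it is the correct spelling here.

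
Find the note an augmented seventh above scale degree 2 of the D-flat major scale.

Scale degree 2 of Db major is Eb.
An augmented seventh (12 semitones) above Eb lands on the letter D, giving D#.

D#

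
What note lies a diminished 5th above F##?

C#

F up a perfect fifth is C, so the target letter is C.
From F##, a diminished fifth is 6 semitones up: C#.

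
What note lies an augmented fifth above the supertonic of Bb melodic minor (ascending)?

The supertonic of Bb melodic minor (ascending) is C.
An augmented fifth (8 semitones) above C lands on the letter G, giving G#.

G#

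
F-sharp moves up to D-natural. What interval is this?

minor sixth

The letter names run F→D, a span of 5 letter steps, so the interval is some kind of sixth.
F# to D is 8 semitones. A major sixth is 9, so 8 makes it minor.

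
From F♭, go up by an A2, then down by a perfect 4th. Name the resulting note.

D

An augmented second up from Fb is G (letter G, 3 semitones up).
A perfect fourth down from G is D (letter D, 5 semitones down).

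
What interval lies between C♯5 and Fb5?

doubly diminished fourth

Counting letters C–D–E–F gives a fourth.
C#→Fb = 3 semitones, 2 narrower than the perfect fourth (5), so doubly diminished.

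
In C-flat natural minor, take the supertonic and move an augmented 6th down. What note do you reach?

Fbb

The supertonic of Cb natural minor is Db.
An augmented sixth (10 semitones) below Db lands on the letter F, giving Fbb.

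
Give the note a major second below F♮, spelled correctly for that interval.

Eb

F down a major second is Eb, so the target letter is E.
From F, a major second is 2 semitones down: Eb.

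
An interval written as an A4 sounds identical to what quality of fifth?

diminished

An augmented fourth spans 6 semitones.
A fifth spanning 6 semitones is diminished (the perfect fifth is 7).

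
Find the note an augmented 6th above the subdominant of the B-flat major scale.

The subdominant of Bb major is Eb.
An augmented sixth (10 semitones) above Eb lands on the letter C, giving C#.

C#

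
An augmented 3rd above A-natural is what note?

C##

A up a major third is C#, so the target letter is C.
From A, an augmented third is 5 semitones up: C##.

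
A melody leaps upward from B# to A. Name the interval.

diminished seventh

The letter names run B→A, a span of 6 letter steps, so the interval is some kind of seventh.
B# to A is 9 semitones. A major seventh is 11, so 9 makes it diminished.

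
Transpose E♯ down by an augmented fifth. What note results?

E down a perfect fifth is A, so the target letter is A.
From E#, an augmented fifth is 8 semitones down: A.

A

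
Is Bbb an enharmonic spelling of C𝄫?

No

Bbb is pitch class 9; Cbb is pitch class 10.
The pitch classes differ (9 vs. 10), so they are not enharmonic equivalents.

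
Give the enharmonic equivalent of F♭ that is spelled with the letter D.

Fb is pitch class 4. The letter D alone is pitch class 2.
To reach pitch class 4 from D requires an offset of +2 semitones, i.e. double sharp: D##.

D##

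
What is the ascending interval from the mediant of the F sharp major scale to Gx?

major seventh

The mediant of F# major is A#.
A# up to G##: letters A→G make it a seventh; 11 semitones makes it major.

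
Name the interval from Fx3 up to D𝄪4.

Counting letters F–G–A–B–C–D gives a sixth.
F##→D## = 9 semitones, exactly the major sixth.

major sixth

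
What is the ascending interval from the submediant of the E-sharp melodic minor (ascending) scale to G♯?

The submediant of E# melodic minor (ascending) is C##.
C## up to G#: letters C→G make it a fifth; 6 semitones makes it diminished.

diminished fifth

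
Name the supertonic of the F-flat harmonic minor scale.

Gb

The Fb harmonic minor scale runs Fb Gb Abb Bbb Cb Dbb Eb.
Degree 2 is Gb.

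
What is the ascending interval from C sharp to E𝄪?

augmented third

Counting letters C–D–E gives a third.
C#→E## = 5 semitones, 1 wider than the major third (4), so augmented.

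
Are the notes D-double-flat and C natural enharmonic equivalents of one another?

Yes

Dbb = pitch class 0 and C = pitch class 0 — the same pitch class, so they are enharmonic equivalents.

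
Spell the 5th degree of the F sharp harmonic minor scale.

C#

Degree 5 takes the letter 4 steps above F, which is C.
In harmonic minor, degree 5 sits 7 semitones above the tonic. F# + 7 semitones is pitch class 1, spelled on C as C#.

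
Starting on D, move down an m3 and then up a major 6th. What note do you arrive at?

A minor third down from D is B (letter B, 3 semitones down).
A major sixth up from B is G# (letter G, 9 semitones up).

G#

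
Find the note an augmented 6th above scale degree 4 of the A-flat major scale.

B

Scale degree 4 of Ab major is Db.
An augmented sixth (10 semitones) above Db lands on the letter B, giving B.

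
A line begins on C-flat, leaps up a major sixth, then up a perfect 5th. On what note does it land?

Eb

A major sixth up from Cb is Ab (letter A, 9 semitones up).
A perfect fifth up from Ab is Eb (letter E, 7 semitones up).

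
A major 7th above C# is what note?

B#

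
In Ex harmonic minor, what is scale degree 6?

C##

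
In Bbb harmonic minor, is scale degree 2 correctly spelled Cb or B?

Cb

Each scale degree takes a distinct letter name. Degree 2 of a scale on B must use the letter C.
Cb and B are enharmonically the same pitch, but only Cb uses the letter C, so it is the correct spelling here.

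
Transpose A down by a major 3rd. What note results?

F

A third below A lands on the letter F.
A major third spans 4 semitones, so A moves to pitch class 5. On the letter F that is F.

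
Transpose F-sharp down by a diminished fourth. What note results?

F down a perfect fourth is C, so the target letter is C.
From F#, a diminished fourth is 4 semitones down: C##.

C##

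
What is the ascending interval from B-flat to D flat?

minor third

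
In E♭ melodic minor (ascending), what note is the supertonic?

Degree 2 takes the letter 1 step above E, which is F.
In melodic minor (ascending), degree 2 sits 2 semitones above the tonic. Eb + 2 semitones is pitch class 5, spelled on F as F.

F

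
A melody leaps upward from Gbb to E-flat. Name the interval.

augmented sixth

The letter names run G→E, a span of 5 letter steps, so the interval is some kind of sixth.
Gbb to Eb is 10 semitones. A major sixth is 9, so 10 makes it augmented.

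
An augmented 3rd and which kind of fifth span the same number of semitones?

doubly diminished

An augmented third spans 5 semitones.
A fifth spanning 5 semitones is doubly diminished (the perfect fifth is 7).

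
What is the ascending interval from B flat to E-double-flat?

Counting letters B–C–D–E gives a fourth.
Bb→Ebb = 4 semitones, 1 narrower than the perfect fourth (5), so diminished.

diminished fourth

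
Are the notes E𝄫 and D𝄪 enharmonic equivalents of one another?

No

Two spellings are enharmonically equivalent only if they share a pitch class.
Here Ebb → 2, D## → 4; 2 ≠ 4, so they are not.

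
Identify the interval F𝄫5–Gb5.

The letter names run F→G, a span of 1 letter step, so the interval is some kind of second.
Fbb to Gb is 3 semitones. A major second is 2, so 3 makes it augmented.

augmented second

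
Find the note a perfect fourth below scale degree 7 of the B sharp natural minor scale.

E#

Scale degree 7 of B# natural minor is A#.
A perfect fourth (5 semitones) below A# lands on the letter E, giving E#.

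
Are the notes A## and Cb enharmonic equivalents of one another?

Yes

A## = pitch class 11 and Cb = pitch class 11 — the same pitch class, so they are enharmonic equivalents.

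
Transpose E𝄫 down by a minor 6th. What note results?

E down a major sixth is G, so the target letter is G.
From Ebb, a minor sixth is 8 semitones down: Gb.

Gb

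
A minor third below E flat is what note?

E down a major third is C, so the target letter is C.
From Eb, a minor third is 3 semitones down: C.

C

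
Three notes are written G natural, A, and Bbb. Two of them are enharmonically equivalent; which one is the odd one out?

In 12-tone equal temperament, enharmonic equivalents share a pitch class. G is pitch class 7; A is pitch class 9; Bbb is pitch class 9.
A and Bbb share pitch class 9, while G is pitch class 7.

G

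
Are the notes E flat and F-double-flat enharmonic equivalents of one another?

Yes

Eb is pitch class 3; Fbb is pitch class 3.
All spellings map to pitch class 3, so they are enharmonically equivalent.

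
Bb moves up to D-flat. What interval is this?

Counting letters B–C–D gives a third.
Bb→Db = 3 semitones, 1 narrower than the major third (4), so minor.

minor third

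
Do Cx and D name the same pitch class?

C## = pitch class 2 and D = pitch class 2 — the same pitch class, so they are enharmonic equivalents.

Yes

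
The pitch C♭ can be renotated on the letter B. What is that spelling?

B

Plain B sits at the same pitch as Cb, so on the letter B the same pitch needs a natural: B.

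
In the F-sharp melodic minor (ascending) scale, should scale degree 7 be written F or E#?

E#

Each scale degree takes a distinct letter name. Degree 7 of a scale on F must use the letter E.
E# and F are enharmonically the same pitch, but only E# uses the letter E, so it is the correct spelling here.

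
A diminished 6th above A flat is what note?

A up a major sixth is F#, so the target letter is F.
From Ab, a diminished sixth is 7 semitones up: Fbb.

Fbb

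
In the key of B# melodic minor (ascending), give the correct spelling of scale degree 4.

E#

The B# melodic minor (ascending) scale runs B# C## D# E# F## G## A##.
Degree 4 is E#.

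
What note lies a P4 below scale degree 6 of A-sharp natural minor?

C#

Scale degree 6 of A# natural minor is F#.
A perfect fourth (5 semitones) below F# lands on the letter C, giving C#.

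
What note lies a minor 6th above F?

Db

F up a major sixth is D, so the target letter is D.
From F, a minor sixth is 8 semitones up: Db.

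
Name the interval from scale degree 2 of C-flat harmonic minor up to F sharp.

augmented third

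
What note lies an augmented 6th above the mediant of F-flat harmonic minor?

The mediant of Fb harmonic minor is Abb.
An augmented sixth (10 semitones) above Abb lands on the letter F, giving F.

F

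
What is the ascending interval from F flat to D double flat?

The letter names run F→D, a span of 5 letter steps, so the interval is some kind of sixth.
Fb to Dbb is 8 semitones. A major sixth is 9, so 8 makes it minor.

minor sixth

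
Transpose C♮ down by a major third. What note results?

Ab

C down a major third is Ab, so the target letter is A.
From C, a major third is 4 semitones down: Ab.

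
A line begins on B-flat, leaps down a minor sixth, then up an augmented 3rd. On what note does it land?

A minor sixth down from Bb is D (letter D, 8 semitones down).
An augmented third up from D is F## (letter F, 5 semitones up).

F##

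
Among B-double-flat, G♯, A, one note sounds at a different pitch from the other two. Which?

G#

In 12-tone equal temperament, enharmonic equivalents share a pitch class. Bbb is pitch class 9; G# is pitch class 8; A is pitch class 9.
Bbb and A share pitch class 9, while G# is pitch class 8.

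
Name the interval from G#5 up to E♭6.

diminished sixth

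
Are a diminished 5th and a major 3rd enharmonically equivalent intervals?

A diminished fifth spans 6 semitones; a major third spans 4.
The spans differ, so they are not enharmonic equivalents.

No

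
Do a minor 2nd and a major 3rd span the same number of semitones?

No

A minor second spans 1 semitone; a major third spans 4.
The spans differ, so they are not enharmonic equivalents.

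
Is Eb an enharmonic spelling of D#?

Eb = pitch class 3 and D# = pitch class 3 — the same pitch class, so they are enharmonic equivalents.

Yes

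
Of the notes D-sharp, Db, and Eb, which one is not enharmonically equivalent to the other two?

Db

In 12-tone equal temperament, enharmonic equivalents share a pitch class. D# is pitch class 3; Db is pitch class 1; Eb is pitch class 3.
D# and Eb share pitch class 3, while Db is pitch class 1.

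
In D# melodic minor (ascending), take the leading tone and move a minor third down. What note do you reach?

A##

The leading tone of D# melodic minor (ascending) is C##.
A minor third (3 semitones) below C## lands on the letter A, giving A##.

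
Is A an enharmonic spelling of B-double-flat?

Yes

A = pitch class 9 and Bbb = pitch class 9 — the same pitch class, so they are enharmonic equivalents.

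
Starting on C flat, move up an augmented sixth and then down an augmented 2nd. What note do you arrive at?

An augmented sixth up from Cb is A (letter A, 10 semitones up).
An augmented second down from A is Gb (letter G, 3 semitones down).

Gb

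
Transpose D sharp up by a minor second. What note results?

D up a major second is E, so the target letter is E.
From D#, a minor second is 1 semitone up: E.

E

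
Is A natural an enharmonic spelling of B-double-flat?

Yes

A is pitch class 9; Bbb is pitch class 9.
All spellings map to pitch class 9, so they are enharmonically equivalent.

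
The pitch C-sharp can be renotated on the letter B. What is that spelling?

Plain B sits 2 semitones below C#, so on the letter B the same pitch needs a double sharp: B##.

B##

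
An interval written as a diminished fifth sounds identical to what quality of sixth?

A diminished fifth spans 6 semitones.
A sixth spanning 6 semitones is doubly diminished (the major sixth is 9).

doubly diminished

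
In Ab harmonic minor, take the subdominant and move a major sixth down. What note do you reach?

Fb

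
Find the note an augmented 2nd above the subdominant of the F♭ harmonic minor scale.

The subdominant of Fb harmonic minor is Bbb.
An augmented second (3 semitones) above Bbb lands on the letter C, giving C.

C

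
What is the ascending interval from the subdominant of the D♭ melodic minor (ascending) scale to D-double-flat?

diminished fifth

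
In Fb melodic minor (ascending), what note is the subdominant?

Bbb

The Fb melodic minor (ascending) scale runs Fb Gb Abb Bbb Cb Db Eb.
Degree 4 is Bbb.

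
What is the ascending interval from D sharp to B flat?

Counting letters D–E–F–G–A–B gives a sixth.
D#→Bb = 7 semitones, 2 narrower than the major sixth (9), so diminished.

diminished sixth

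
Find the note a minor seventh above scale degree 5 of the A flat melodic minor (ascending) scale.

Scale degree 5 of Ab melodic minor (ascending) is Eb.
A minor seventh (10 semitones) above Eb lands on the letter D, giving Db.

Db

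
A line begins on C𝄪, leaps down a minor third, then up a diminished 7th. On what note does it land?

G#

A minor third down from C## is A## (letter A, 3 semitones down).
A diminished seventh up from A## is G# (letter G, 9 semitones up).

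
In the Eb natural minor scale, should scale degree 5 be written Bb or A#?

Bb

Each scale degree takes a distinct letter name. Degree 5 of a scale on E must use the letter B.
Bb and A# are enharmonically the same pitch, but only Bb uses the letter B, so it is the correct spelling here.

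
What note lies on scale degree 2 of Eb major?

The Eb major scale runs Eb F G Ab Bb C D.
Degree 2 is F.

F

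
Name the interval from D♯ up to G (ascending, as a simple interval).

The letter names run D→G, a span of 3 letter steps, so the interval is some kind of fourth.
D# to G is 4 semitones. A perfect fourth is 5, so 4 makes it diminished.

diminished fourth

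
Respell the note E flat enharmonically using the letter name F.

Eb is pitch class 3. The letter F alone is pitch class 5.
To reach pitch class 3 from F requires an offset of -2 semitones, i.e. double flat: Fbb.

Fbb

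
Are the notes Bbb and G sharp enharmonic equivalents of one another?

Bbb is pitch class 9; G# is pitch class 8.
The pitch classes differ (9 vs. 8), so they are not enharmonic equivalents.

No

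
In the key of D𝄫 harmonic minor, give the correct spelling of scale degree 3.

Degree 3 takes the letter 2 steps above D, which is F.
In harmonic minor, degree 3 sits 3 semitones above the tonic. Dbb + 3 semitones is pitch class 3, spelled on F as Fbb.

Fbb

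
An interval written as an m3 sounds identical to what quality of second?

augmented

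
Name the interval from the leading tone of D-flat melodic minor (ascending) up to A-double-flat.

diminished sixth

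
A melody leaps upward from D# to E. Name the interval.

The letter names run D→E, a span of 1 letter step, so the interval is some kind of second.
D# to E is 1 semitone. A major second is 2, so 1 makes it minor.

minor second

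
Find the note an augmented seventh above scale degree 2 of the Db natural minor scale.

D#

Scale degree 2 of Db natural minor is Eb.
An augmented seventh (12 semitones) above Eb lands on the letter D, giving D#.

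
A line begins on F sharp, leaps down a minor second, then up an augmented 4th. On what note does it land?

A minor second down from F# is E# (letter E, 1 semitone down).
An augmented fourth up from E# is A## (letter A, 6 semitones up).

A##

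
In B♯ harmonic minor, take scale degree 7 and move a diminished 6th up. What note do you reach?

Scale degree 7 of B# harmonic minor is A##.
A diminished sixth (7 semitones) above A## lands on the letter F, giving F#.

F#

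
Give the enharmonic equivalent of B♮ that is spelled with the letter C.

Cb

B is pitch class 11. The letter C alone is pitch class 0.
To reach pitch class 11 from C requires an offset of -1 semitone, i.e. flat: Cb.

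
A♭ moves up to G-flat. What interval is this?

Counting letters A–B–C–D–E–F–G gives a seventh.
Ab→Gb = 10 semitones, 1 narrower than the major seventh (11), so minor.

minor seventh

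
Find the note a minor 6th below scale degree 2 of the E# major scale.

A##

Scale degree 2 of E# major is F##.
A minor sixth (8 semitones) below F## lands on the letter A, giving A##.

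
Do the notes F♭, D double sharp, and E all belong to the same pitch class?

Fb = pitch class 4 and D## = pitch class 4 and E = pitch class 4 — the same pitch class, so they are enharmonic equivalents.

Yes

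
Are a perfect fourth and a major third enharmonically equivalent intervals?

A perfect fourth spans 5 semitones; a major third spans 4.
The spans differ, so they are not enharmonic equivalents.

No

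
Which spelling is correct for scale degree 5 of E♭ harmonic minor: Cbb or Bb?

Bb

Each scale degree takes a distinct letter name. Degree 5 of a scale on E must use the letter B.
Bb and Cbb are enharmonically the same pitch, but only Bb uses the letter B, so it is the correct spelling here.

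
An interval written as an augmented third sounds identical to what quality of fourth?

An augmented third spans 5 semitones.
A fourth spanning 5 semitones is perfect (the perfect fourth is 5).

perfect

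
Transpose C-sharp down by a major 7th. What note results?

A seventh below C lands on the letter D.
A major seventh spans 11 semitones, so C# moves to pitch class 2. On the letter D that is D.

D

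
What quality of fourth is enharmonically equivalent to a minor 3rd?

A minor third spans 3 semitones.
A fourth spanning 3 semitones is doubly diminished (the perfect fourth is 5).

doubly diminished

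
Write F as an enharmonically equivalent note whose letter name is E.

E#

F is pitch class 5. The letter E alone is pitch class 4.
To reach pitch class 5 from E requires an offset of +1 semitone, i.e. sharp: E#.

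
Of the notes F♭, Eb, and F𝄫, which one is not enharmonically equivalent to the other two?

In 12-tone equal temperament, enharmonic equivalents share a pitch class. Fb is pitch class 4; Eb is pitch class 3; Fbb is pitch class 3.
Eb and Fbb share pitch class 3, while Fb is pitch class 4.

Fb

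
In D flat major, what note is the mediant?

Degree 3 takes the letter 2 steps above D, which is F.
In major, degree 3 sits 4 semitones above the tonic. Db + 4 semitones is pitch class 5, spelled on F as F.

F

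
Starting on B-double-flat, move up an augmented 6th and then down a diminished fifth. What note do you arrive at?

C#

An augmented sixth up from Bbb is G (letter G, 10 semitones up).
A diminished fifth down from G is C# (letter C, 6 semitones down).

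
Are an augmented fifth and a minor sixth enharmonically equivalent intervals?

Yes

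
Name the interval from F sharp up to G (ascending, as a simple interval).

minor second

The letter names run F→G, a span of 1 letter step, so the interval is some kind of second.
F# to G is 1 semitone. A major second is 2, so 1 makes it minor.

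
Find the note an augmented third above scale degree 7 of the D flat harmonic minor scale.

E#

Scale degree 7 of Db harmonic minor is C.
An augmented third (5 semitones) above C lands on the letter E, giving E#.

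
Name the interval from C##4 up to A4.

diminished sixth

Counting letters C–D–E–F–G–A gives a sixth.
C##→A = 7 semitones, 2 narrower than the major sixth (9), so diminished.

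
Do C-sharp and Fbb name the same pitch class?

C# is pitch class 1; Fbb is pitch class 3.
The pitch classes differ (1 vs. 3), so they are not enharmonic equivalents.

No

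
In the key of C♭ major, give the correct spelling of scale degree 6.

Degree 6 takes the letter 5 steps above C, which is A.
In major, degree 6 sits 9 semitones above the tonic. Cb + 9 semitones is pitch class 8, spelled on A as Ab.

Ab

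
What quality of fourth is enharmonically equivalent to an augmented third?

An augmented third spans 5 semitones.
A fourth spanning 5 semitones is perfect (the perfect fourth is 5).

perfect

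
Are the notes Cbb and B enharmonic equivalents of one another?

No

Two spellings are enharmonically equivalent only if they share a pitch class.
Here Cbb → 10, B → 11; 10 ≠ 11, so they are not.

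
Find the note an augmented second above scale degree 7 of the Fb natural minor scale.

Scale degree 7 of Fb natural minor is Ebb.
An augmented second (3 semitones) above Ebb lands on the letter F, giving F.

F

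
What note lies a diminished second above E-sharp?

F

E up a major second is F#, so the target letter is F.
From E#, a diminished second is 0 semitones up: F.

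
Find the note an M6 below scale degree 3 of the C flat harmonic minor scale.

Scale degree 3 of Cb harmonic minor is Ebb.
A major sixth (9 semitones) below Ebb lands on the letter G, giving Gbb.

Gbb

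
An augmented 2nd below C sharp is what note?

Bb

A second below C lands on the letter B.
An augmented second spans 3 semitones, so C# moves to pitch class 10. On the letter B that is Bb.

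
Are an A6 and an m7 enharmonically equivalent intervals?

Yes

An augmented sixth spans 10 semitones; a minor seventh spans 10.
They are enharmonically equivalent.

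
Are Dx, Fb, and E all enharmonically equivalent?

D## = pitch class 4 and Fb = pitch class 4 and E = pitch class 4 — the same pitch class, so they are enharmonic equivalents.

Yes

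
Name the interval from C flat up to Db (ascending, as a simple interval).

Counting letters C–D gives a second.
Cb→Db = 2 semitones, exactly the major second.

major second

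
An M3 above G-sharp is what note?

G up a major third is B, so the target letter is B.
From G#, a major third is 4 semitones up: B#.

B#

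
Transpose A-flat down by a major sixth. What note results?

A sixth below A lands on the letter C.
A major sixth spans 9 semitones, so Ab moves to pitch class 11. On the letter C that is Cb.

Cb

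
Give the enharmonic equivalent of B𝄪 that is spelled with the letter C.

C#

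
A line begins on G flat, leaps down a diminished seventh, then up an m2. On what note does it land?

Bb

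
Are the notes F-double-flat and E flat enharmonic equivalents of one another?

Yes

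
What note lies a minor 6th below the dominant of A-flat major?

The dominant of Ab major is Eb.
A minor sixth (8 semitones) below Eb lands on the letter G, giving G.

G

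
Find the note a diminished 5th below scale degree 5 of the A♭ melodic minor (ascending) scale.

A

Scale degree 5 of Ab melodic minor (ascending) is Eb.
A diminished fifth (6 semitones) below Eb lands on the letter A, giving A.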